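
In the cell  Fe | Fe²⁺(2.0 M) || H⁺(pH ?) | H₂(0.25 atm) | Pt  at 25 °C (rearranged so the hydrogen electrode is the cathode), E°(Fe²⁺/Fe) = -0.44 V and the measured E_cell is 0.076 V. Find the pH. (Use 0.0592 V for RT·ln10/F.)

pH = 6.30

E°_cell = 0.44 V and n = 2.
log Q = n(E° − E)/0.0592 = 2×(0.44 − 0.076)/0.0592 = 12.297.
With Q = [Fe²⁺]·P(H₂) / [H⁺]^2, solving for [H⁺] gives log[H⁺] = -6.299, so pH = 6.30.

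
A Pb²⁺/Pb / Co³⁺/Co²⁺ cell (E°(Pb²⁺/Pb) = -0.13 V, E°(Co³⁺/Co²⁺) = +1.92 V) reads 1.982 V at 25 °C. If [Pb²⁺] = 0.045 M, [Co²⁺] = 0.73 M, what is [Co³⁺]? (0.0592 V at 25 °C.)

0.011 M

From the Nernst equation, log Q = n(E° − E)/0.0592 = 2(2.05 − 1.982)/0.0592 = 2.297, so Q = 198.
With Q = [Pb²⁺]·[Co²⁺]^2/[Co³⁺]^2 and the known concentrations, [Co³⁺]^2 in the denominator gives [Co³⁺] = 0.011 M.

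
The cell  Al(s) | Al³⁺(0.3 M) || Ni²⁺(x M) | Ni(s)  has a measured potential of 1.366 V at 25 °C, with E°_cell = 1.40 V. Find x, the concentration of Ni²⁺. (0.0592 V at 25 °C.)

From the Nernst equation, log Q = n(E° − E)/0.0592 = 6(1.40 − 1.366)/0.0592 = 3.446, so Q = 2790.
With Q = [Al³⁺]^2/[Ni²⁺]^3 and the known concentrations, [Ni²⁺]^3 in the denominator gives [Ni²⁺] = 0.032 M.

0.032 M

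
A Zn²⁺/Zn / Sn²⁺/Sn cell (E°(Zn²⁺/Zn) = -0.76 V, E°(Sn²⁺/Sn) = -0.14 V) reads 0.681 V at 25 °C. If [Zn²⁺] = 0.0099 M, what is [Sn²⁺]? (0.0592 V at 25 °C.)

From the Nernst equation, log Q = n(E° − E)/0.0592 = 2(0.62 − 0.681)/0.0592 = -2.061, so Q = 0.00869.
With Q = [Zn²⁺]/[Sn²⁺] and the known concentrations, [Sn²⁺] in the denominator gives [Sn²⁺] = 1.1 M.

1.1 M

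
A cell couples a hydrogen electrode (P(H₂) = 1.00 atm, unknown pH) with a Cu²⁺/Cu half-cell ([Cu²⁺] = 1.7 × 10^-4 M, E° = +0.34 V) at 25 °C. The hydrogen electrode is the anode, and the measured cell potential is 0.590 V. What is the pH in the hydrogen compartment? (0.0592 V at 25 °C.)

pH = 6.11

E°_cell = 0.34 V and n = 2.
log Q = n(E° − E)/0.0592 = 2×(0.34 − 0.590)/0.0592 = -8.446.
With Q = [H⁺]^2 / ([Cu²⁺]·P(H₂)), solving for [H⁺] gives log[H⁺] = -6.108, so pH = 6.11.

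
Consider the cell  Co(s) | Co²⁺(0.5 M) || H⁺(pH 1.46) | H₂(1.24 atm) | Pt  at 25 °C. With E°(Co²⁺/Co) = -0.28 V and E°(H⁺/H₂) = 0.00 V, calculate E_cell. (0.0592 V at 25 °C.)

0.20 V

The hydrogen couple is the cathode, so E°_cell = 0.28 V; n = 2.
[H⁺] = 10^(−1.46) = 0.035 M, and Q = [Co²⁺]·P(H₂) / [H⁺]^2 = 516.
E = E° − (0.0592/2) log Q = 0.28 − (0.0592/2)(2.712) = 0.200 V.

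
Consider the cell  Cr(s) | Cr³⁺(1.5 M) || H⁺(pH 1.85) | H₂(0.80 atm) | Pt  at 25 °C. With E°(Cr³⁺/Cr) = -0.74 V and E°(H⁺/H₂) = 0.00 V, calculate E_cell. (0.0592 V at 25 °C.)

0.63 V

The hydrogen couple is the cathode, so E°_cell = 0.74 V; n = 6.
[H⁺] = 10^(−1.85) = 0.014 M, and Q = [Cr³⁺]^2·P(H₂)^3 / [H⁺]^6 = 1.45 × 10^11.
E = E° − (0.0592/6) log Q = 0.74 − (0.0592/6)(11.161) = 0.630 V.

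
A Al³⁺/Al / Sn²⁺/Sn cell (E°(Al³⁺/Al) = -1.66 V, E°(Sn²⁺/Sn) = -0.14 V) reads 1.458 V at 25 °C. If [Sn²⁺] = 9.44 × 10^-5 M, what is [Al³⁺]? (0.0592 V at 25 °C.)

0.0013 M

From the Nernst equation, log Q = n(E° − E)/0.0592 = 6(1.52 − 1.458)/0.0592 = 6.284, so Q = 1.92 × 10^6.
With Q = [Al³⁺]^2/[Sn²⁺]^3 and the known concentrations, [Al³⁺]^2 in the numerator gives [Al³⁺] = 0.0013 M.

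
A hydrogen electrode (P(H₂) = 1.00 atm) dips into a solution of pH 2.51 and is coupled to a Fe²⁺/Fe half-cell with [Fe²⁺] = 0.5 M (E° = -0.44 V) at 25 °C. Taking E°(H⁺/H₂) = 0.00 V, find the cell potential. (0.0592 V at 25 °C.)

The hydrogen couple is the cathode, so E°_cell = 0.44 V; n = 2.
[H⁺] = 10^(−2.51) = 0.0031 M, and Q = [Fe²⁺]·P(H₂) / [H⁺]^2 = 5.24 × 10^4.
E = E° − (0.0592/2) log Q = 0.44 − (0.0592/2)(4.719) = 0.300 V.

0.30 V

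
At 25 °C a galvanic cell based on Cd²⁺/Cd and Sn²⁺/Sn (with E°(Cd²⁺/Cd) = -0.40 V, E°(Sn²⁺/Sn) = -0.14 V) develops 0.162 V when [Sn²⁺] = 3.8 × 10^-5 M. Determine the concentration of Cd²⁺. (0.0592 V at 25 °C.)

0.078 M

From the Nernst equation, log Q = n(E° − E)/0.0592 = 2(0.26 − 0.162)/0.0592 = 3.311, so Q = 2050.
With Q = [Cd²⁺]/[Sn²⁺] and the known concentrations, [Cd²⁺] in the numerator gives [Cd²⁺] = 0.078 M.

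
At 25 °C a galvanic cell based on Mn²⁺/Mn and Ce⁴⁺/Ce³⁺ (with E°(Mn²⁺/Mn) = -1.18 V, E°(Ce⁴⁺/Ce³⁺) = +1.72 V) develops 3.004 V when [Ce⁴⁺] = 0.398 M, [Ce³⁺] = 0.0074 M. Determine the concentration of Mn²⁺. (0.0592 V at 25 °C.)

0.89 M

From the Nernst equation, log Q = n(E° − E)/0.0592 = 2(2.90 − 3.004)/0.0592 = -3.514, so Q = 3.07 × 10^-4.
With Q = [Mn²⁺]·[Ce³⁺]^2/[Ce⁴⁺]^2 and the known concentrations, [Mn²⁺] in the numerator gives [Mn²⁺] = 0.89 M.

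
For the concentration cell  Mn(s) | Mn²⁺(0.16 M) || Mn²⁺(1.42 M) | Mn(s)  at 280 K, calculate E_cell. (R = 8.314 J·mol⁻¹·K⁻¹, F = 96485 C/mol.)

Both half-cells are Mn²⁺/Mn, so E°_cell = 0. The concentrated side is the cathode; the cell reaction moves Mn²⁺ from high to low concentration with n = 2.
Q = [Mn²⁺]_dilute/[Mn²⁺]_conc = 0.16/1.42 = 0.113.
E = 0 − (RT/nF) ln Q = −((8.314×280)/(2×96485))(-2.183) = 0.0263 V.

0.026 V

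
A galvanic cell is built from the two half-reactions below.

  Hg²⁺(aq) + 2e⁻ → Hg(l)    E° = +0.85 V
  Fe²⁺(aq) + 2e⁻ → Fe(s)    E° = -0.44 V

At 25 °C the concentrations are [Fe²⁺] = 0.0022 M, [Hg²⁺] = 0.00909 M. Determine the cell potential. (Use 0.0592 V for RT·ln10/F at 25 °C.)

1.31 V

The Hg²⁺/Hg couple has the higher reduction potential and acts as the cathode, so E°_cell = +0.85 − (-0.44) = 1.29 V.
Balancing electrons gives n = 2; the reaction quotient is Q = [Fe²⁺]/[Hg²⁺] = 0.242.
At 25 °C, E = E° − (0.0592/n) log Q = 1.29 − (0.0592/2)(-0.616) = 1.290 + 0.018 = 1.308 V.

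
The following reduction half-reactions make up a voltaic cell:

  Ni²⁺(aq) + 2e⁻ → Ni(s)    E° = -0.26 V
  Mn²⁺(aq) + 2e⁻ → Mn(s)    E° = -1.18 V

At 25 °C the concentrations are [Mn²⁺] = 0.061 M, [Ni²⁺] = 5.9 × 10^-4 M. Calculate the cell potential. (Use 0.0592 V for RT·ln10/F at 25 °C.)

The Ni²⁺/Ni couple has the higher reduction potential and acts as the cathode, so E°_cell = -0.26 − (-1.18) = 0.92 V.
Balancing electrons gives n = 2; the reaction quotient is Q = [Mn²⁺]/[Ni²⁺] = 103.
At 25 °C, E = E° − (0.0592/n) log Q = 0.92 − (0.0592/2)(2.014) = 0.920 − 0.060 = 0.860 V.

0.860 V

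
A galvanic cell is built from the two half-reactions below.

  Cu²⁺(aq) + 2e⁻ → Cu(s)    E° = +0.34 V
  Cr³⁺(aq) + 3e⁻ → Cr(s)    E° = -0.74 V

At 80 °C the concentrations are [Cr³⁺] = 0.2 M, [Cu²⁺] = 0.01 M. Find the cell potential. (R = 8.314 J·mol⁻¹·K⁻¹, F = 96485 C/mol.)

The Cu²⁺/Cu couple has the higher reduction potential and acts as the cathode, so E°_cell = +0.34 − (-0.74) = 1.08 V.
Balancing electrons gives n = 6; the reaction quotient is Q = [Cr³⁺]^2/[Cu²⁺]^3 = 4 × 10^4.
E = E° − (RT/nF) ln Q = 1.08 − (8.314×353)/(6×96485) × (10.597) = 1.080 − 0.054 = 1.026 V.

1.03 V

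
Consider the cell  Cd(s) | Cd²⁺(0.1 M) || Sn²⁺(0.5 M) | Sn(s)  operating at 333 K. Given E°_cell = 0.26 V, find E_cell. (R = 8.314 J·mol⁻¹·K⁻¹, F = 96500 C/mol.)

Balancing electrons gives n = 2; the reaction quotient is Q = [Cd²⁺]/[Sn²⁺] = 0.200.
E = E° − (RT/nF) ln Q = 0.26 − (8.314×333)/(2×96500) × (-1.609) = 0.260 + 0.023 = 0.283 V.

0.283 V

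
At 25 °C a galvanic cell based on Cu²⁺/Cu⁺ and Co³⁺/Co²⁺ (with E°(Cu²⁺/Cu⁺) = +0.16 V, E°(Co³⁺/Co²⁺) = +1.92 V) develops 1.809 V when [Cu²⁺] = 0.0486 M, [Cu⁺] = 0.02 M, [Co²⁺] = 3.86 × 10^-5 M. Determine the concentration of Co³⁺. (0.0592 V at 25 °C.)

From the Nernst equation, log Q = n(E° − E)/0.0592 = 1(1.76 − 1.809)/0.0592 = -0.828, so Q = 0.149.
With Q = [Cu²⁺]·[Co²⁺]/([Cu⁺]·[Co³⁺]) and the known concentrations, [Co³⁺] in the denominator gives [Co³⁺] = 6.3 × 10^-4 M.

6.3 × 10^-4 M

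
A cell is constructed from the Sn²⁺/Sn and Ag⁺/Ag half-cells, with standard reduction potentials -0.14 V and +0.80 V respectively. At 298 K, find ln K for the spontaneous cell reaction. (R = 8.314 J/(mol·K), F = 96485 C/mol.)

ln K = 73.2

E°_cell = +0.80 − (-0.14) = 0.94 V, with n = 2 electrons transferred.
At equilibrium E = 0, so the Nernst equation gives ln K = nFE°/RT = (2)(96485)(0.94)/((8.314)(298)) = 73.21.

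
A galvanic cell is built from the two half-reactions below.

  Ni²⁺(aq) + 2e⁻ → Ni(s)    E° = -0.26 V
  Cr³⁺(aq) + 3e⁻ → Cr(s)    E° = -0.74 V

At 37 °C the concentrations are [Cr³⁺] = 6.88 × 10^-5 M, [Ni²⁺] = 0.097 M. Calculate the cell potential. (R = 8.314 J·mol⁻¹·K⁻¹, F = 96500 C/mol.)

The Ni²⁺/Ni couple has the higher reduction potential and acts as the cathode, so E°_cell = -0.26 − (-0.74) = 0.48 V.
Balancing electrons gives n = 6; the reaction quotient is Q = [Cr³⁺]^2/[Ni²⁺]^3 = 5.19 × 10^-6.
E = E° − (RT/nF) ln Q = 0.48 − (8.314×310)/(6×96500) × (-12.169) = 0.480 + 0.054 = 0.534 V.

0.534 V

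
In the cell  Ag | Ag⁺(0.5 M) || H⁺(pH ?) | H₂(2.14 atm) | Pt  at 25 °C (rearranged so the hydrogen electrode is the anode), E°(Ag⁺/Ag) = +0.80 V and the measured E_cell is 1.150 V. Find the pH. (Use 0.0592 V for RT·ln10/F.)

pH = 6.05

E°_cell = 0.80 V and n = 2.
log Q = n(E° − E)/0.0592 = 2×(0.80 − 1.150)/0.0592 = -11.824.
With Q = [H⁺]^2 / ([Ag⁺]^2·P(H₂)), solving for [H⁺] gives log[H⁺] = -6.048, so pH = 6.05.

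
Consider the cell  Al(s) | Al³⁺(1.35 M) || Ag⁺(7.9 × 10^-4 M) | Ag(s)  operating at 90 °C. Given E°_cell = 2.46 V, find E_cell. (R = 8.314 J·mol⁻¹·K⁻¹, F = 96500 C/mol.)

Balancing electrons gives n = 3; the reaction quotient is Q = [Al³⁺]/[Ag⁺]^3 = 2.74 × 10^9.
E = E° − (RT/nF) ln Q = 2.46 − (8.314×363)/(3×96500) × (21.731) = 2.460 − 0.227 = 2.233 V.

2.23 V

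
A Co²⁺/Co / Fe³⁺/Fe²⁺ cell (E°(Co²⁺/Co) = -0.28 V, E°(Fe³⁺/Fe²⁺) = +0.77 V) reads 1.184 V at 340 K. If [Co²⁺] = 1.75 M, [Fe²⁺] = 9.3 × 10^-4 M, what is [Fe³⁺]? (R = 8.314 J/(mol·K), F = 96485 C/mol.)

From the Nernst equation, ln Q = nF(E° − E)/RT = 2×96485×(1.05 − 1.184)/(8.314×340) = -9.148, so Q = 1.06 × 10^-4.
With Q = [Co²⁺]·[Fe²⁺]^2/[Fe³⁺]^2 and the known concentrations, [Fe³⁺]^2 in the denominator gives [Fe³⁺] = 0.12 M.

0.12 M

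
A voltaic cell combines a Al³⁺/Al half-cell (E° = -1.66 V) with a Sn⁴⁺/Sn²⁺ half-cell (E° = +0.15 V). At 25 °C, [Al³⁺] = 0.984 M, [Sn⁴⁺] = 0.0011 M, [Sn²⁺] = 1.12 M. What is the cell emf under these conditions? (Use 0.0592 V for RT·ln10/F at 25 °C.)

1.72 V

The Sn⁴⁺/Sn²⁺ couple has the higher reduction potential and acts as the cathode, so E°_cell = +0.15 − (-1.66) = 1.81 V.
Balancing electrons gives n = 6; the reaction quotient is Q = [Al³⁺]^2·[Sn²⁺]^3/[Sn⁴⁺]^3 = 1.02 × 10^9.
At 25 °C, E = E° − (0.0592/n) log Q = 1.81 − (0.0592/6)(9.009) = 1.810 − 0.089 = 1.721 V.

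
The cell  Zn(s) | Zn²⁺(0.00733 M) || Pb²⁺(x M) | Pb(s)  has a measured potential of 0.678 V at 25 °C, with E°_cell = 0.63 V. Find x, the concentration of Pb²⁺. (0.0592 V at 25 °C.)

From the Nernst equation, log Q = n(E° − E)/0.0592 = 2(0.63 − 0.678)/0.0592 = -1.622, so Q = 0.0239.
With Q = [Zn²⁺]/[Pb²⁺] and the known concentrations, [Pb²⁺] in the denominator gives [Pb²⁺] = 0.31 M.

0.31 M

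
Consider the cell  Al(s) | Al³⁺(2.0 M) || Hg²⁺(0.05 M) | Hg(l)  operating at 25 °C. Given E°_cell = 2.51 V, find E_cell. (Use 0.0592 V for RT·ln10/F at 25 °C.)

Balancing electrons gives n = 6; the reaction quotient is Q = [Al³⁺]^2/[Hg²⁺]^3 = 3.2 × 10^4.
At 25 °C, E = E° − (0.0592/n) log Q = 2.51 − (0.0592/6)(4.505) = 2.510 − 0.044 = 2.466 V.

2.47 V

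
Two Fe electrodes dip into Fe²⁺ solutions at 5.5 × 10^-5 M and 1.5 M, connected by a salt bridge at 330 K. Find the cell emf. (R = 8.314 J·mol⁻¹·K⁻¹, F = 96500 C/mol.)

0.15 V

Both half-cells are Fe²⁺/Fe, so E°_cell = 0. The concentrated side is the cathode; the cell reaction moves Fe²⁺ from high to low concentration with n = 2.
Q = [Fe²⁺]_dilute/[Fe²⁺]_conc = 5.5 × 10^-5/1.5 = 3.67 × 10^-5.
E = 0 − (RT/nF) ln Q = −((8.314×330)/(2×96500))(-10.214) = 0.1452 V.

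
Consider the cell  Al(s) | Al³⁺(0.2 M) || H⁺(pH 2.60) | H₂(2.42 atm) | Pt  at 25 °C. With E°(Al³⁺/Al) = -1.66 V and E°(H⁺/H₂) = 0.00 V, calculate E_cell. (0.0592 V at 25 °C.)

1.51 V

The hydrogen couple is the cathode, so E°_cell = 1.66 V; n = 6.
[H⁺] = 10^(−2.60) = 0.0025 M, and Q = [Al³⁺]^2·P(H₂)^3 / [H⁺]^6 = 2.26 × 10^15.
E = E° − (0.0592/6) log Q = 1.66 − (0.0592/6)(15.354) = 1.509 V.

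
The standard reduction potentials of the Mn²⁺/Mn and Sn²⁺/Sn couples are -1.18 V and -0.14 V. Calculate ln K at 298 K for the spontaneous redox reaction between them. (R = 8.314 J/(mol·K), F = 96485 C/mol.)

ln K = 81.0

E°_cell = -0.14 − (-1.18) = 1.04 V, with n = 2 electrons transferred.
At equilibrium E = 0, so the Nernst equation gives ln K = nFE°/RT = (2)(96485)(1.04)/((8.314)(298)) = 81.00.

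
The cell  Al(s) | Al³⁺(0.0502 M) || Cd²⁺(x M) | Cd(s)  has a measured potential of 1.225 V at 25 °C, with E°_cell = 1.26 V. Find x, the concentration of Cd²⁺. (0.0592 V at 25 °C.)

From the Nernst equation, log Q = n(E° − E)/0.0592 = 6(1.26 − 1.225)/0.0592 = 3.547, so Q = 3530.
With Q = [Al³⁺]^2/[Cd²⁺]^3 and the known concentrations, [Cd²⁺]^3 in the denominator gives [Cd²⁺] = 0.0089 M.

0.0089 M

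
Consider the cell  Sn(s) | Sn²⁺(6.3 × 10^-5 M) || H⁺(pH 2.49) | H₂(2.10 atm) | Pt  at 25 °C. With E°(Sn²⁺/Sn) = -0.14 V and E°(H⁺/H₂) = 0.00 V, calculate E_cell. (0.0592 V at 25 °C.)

The hydrogen couple is the cathode, so E°_cell = 0.14 V; n = 2.
[H⁺] = 10^(−2.49) = 0.0032 M, and Q = [Sn²⁺]·P(H₂) / [H⁺]^2 = 12.6.
E = E° − (0.0592/2) log Q = 0.14 − (0.0592/2)(1.102) = 0.107 V.

0.11 V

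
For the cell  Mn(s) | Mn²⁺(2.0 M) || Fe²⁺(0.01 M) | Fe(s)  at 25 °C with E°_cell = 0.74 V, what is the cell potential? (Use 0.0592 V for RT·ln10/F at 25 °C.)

Balancing electrons gives n = 2; the reaction quotient is Q = [Mn²⁺]/[Fe²⁺] = 200.
At 25 °C, E = E° − (0.0592/n) log Q = 0.74 − (0.0592/2)(2.301) = 0.740 − 0.068 = 0.672 V.

0.672 V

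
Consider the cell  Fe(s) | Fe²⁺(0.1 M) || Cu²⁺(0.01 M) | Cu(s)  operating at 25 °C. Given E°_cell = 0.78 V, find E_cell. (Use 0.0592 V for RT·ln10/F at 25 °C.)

Balancing electrons gives n = 2; the reaction quotient is Q = [Fe²⁺]/[Cu²⁺] = 10.0.
At 25 °C, E = E° − (0.0592/n) log Q = 0.78 − (0.0592/2)(1.000) = 0.780 − 0.030 = 0.750 V.

0.750 V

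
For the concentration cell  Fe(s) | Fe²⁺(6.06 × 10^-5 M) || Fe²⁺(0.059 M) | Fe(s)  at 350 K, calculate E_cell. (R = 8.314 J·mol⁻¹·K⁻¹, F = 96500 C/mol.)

0.10 V

Both half-cells are Fe²⁺/Fe, so E°_cell = 0. The concentrated side is the cathode; the cell reaction moves Fe²⁺ from high to low concentration with n = 2.
Q = [Fe²⁺]_dilute/[Fe²⁺]_conc = 6.06 × 10^-5/0.059 = 0.00103.
E = 0 − (RT/nF) ln Q = −((8.314×350)/(2×96500))(-6.881) = 0.1037 V.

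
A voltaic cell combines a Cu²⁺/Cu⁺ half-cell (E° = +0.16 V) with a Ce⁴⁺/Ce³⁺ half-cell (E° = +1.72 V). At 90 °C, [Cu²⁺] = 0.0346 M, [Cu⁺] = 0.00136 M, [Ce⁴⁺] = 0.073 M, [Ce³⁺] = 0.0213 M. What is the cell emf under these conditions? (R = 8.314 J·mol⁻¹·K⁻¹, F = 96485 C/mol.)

1.50 V

The Ce⁴⁺/Ce³⁺ couple has the higher reduction potential and acts as the cathode, so E°_cell = +1.72 − (+0.16) = 1.56 V.
Balancing electrons gives n = 1; the reaction quotient is Q = [Cu²⁺]·[Ce³⁺]/([Cu⁺]·[Ce⁴⁺]) = 7.42.
E = E° − (RT/nF) ln Q = 1.56 − (8.314×363)/(1×96485) × (2.005) = 1.560 − 0.063 = 1.497 V.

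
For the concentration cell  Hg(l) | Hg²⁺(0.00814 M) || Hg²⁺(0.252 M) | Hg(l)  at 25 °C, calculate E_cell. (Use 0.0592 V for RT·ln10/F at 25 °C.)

0.044 V

Both half-cells are Hg²⁺/Hg, so E°_cell = 0. The concentrated side is the cathode; the cell reaction moves Hg²⁺ from high to low concentration with n = 2.
Q = [Hg²⁺]_dilute/[Hg²⁺]_conc = 0.00814/0.252 = 0.0323.
E = 0 − (0.0592/2) log Q = −(0.0592/2)(-1.491) = 0.0441 V.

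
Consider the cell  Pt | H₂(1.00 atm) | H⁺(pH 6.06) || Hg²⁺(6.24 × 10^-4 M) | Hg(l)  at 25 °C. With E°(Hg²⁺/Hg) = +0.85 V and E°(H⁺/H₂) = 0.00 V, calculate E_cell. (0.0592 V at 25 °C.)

The Hg²⁺/Hg couple is the cathode, so E°_cell = 0.85 V; n = 2.
[H⁺] = 10^(−6.06) = 8.7 × 10^-7 M, and Q = [H⁺]^2 / ([Hg²⁺]·P(H₂)) = 1.22 × 10^-9.
E = E° − (0.0592/2) log Q = 0.85 − (0.0592/2)(-8.915) = 1.114 V.

1.11 V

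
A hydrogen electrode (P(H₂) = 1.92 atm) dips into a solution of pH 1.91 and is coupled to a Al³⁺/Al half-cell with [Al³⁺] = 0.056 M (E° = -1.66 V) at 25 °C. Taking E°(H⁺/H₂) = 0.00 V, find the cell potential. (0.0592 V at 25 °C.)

1.56 V

The hydrogen couple is the cathode, so E°_cell = 1.66 V; n = 6.
[H⁺] = 10^(−1.91) = 0.012 M, and Q = [Al³⁺]^2·P(H₂)^3 / [H⁺]^6 = 6.4 × 10^9.
E = E° − (0.0592/6) log Q = 1.66 − (0.0592/6)(9.806) = 1.563 V.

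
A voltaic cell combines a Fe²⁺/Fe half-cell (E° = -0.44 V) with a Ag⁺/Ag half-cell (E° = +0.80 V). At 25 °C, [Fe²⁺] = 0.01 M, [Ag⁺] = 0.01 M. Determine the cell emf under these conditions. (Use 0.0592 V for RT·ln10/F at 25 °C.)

The Ag⁺/Ag couple has the higher reduction potential and acts as the cathode, so E°_cell = +0.80 − (-0.44) = 1.24 V.
Balancing electrons gives n = 2; the reaction quotient is Q = [Fe²⁺]/[Ag⁺]^2 = 100.
At 25 °C, E = E° − (0.0592/n) log Q = 1.24 − (0.0592/2)(2.000) = 1.240 − 0.059 = 1.181 V.

1.18 V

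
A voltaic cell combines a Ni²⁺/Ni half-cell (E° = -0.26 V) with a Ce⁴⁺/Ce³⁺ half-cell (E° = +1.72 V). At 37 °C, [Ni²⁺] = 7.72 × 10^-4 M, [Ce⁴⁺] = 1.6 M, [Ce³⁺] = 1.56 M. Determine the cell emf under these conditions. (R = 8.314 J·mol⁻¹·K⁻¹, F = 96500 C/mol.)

2.08 V

The Ce⁴⁺/Ce³⁺ couple has the higher reduction potential and acts as the cathode, so E°_cell = +1.72 − (-0.26) = 1.98 V.
Balancing electrons gives n = 2; the reaction quotient is Q = [Ni²⁺]·[Ce³⁺]^2/[Ce⁴⁺]^2 = 7.34 × 10^-4.
E = E° − (RT/nF) ln Q = 1.98 − (8.314×310)/(2×96500) × (-7.217) = 1.980 + 0.096 = 2.076 V.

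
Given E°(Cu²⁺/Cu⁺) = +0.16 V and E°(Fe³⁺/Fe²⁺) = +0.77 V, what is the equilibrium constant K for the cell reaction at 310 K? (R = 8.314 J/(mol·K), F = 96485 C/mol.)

E°_cell = +0.77 − (+0.16) = 0.61 V, with n = 1 electron transferred.
At equilibrium E = 0, so the Nernst equation gives ln K = nFE°/RT = (1)(96485)(0.61)/((8.314)(310)) = 22.84.
K = e^22.84 = 8.3 × 10^9.

8.3 × 10^9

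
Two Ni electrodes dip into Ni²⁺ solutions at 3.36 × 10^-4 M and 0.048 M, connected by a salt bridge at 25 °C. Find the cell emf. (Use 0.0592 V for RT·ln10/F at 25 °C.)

Both half-cells are Ni²⁺/Ni, so E°_cell = 0. The concentrated side is the cathode; the cell reaction moves Ni²⁺ from high to low concentration with n = 2.
Q = [Ni²⁺]_dilute/[Ni²⁺]_conc = 3.36 × 10^-4/0.048 = 0.00700.
E = 0 − (0.0592/2) log Q = −(0.0592/2)(-2.155) = 0.0638 V.

0.064 V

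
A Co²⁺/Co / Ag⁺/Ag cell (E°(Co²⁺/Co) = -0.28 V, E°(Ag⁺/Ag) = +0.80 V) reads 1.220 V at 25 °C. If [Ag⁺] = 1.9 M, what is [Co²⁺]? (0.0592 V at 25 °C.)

From the Nernst equation, log Q = n(E° − E)/0.0592 = 2(1.08 − 1.220)/0.0592 = -4.730, so Q = 1.86 × 10^-5.
With Q = [Co²⁺]/[Ag⁺]^2 and the known concentrations, [Co²⁺] in the numerator gives [Co²⁺] = 6.7 × 10^-5 M.

6.7 × 10^-5 M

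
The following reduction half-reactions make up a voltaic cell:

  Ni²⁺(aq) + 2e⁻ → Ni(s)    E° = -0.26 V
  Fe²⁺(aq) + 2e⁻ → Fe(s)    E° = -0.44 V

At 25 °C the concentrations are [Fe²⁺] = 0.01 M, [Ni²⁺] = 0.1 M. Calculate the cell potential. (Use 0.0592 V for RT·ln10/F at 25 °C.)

0.210 V

The Ni²⁺/Ni couple has the higher reduction potential and acts as the cathode, so E°_cell = -0.26 − (-0.44) = 0.18 V.
Balancing electrons gives n = 2; the reaction quotient is Q = [Fe²⁺]/[Ni²⁺] = 0.100.
At 25 °C, E = E° − (0.0592/n) log Q = 0.18 − (0.0592/2)(-1.000) = 0.180 + 0.030 = 0.210 V.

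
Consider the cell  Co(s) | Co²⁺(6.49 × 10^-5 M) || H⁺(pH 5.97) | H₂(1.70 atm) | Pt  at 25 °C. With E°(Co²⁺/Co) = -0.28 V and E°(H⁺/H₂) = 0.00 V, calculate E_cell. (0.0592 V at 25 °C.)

0.044 V

The hydrogen couple is the cathode, so E°_cell = 0.28 V; n = 2.
[H⁺] = 10^(−5.97) = 1.1 × 10^-6 M, and Q = [Co²⁺]·P(H₂) / [H⁺]^2 = 9.61 × 10^7.
E = E° − (0.0592/2) log Q = 0.28 − (0.0592/2)(7.983) = 0.044 V.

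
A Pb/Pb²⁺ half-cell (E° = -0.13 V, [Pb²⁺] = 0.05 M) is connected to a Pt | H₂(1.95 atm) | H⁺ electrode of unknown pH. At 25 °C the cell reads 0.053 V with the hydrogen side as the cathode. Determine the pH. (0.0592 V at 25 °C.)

pH = 1.81

E°_cell = 0.13 V and n = 2.
log Q = n(E° − E)/0.0592 = 2×(0.13 − 0.053)/0.0592 = 2.601.
With Q = [Pb²⁺]·P(H₂) / [H⁺]^2, solving for [H⁺] gives log[H⁺] = -1.806, so pH = 1.81.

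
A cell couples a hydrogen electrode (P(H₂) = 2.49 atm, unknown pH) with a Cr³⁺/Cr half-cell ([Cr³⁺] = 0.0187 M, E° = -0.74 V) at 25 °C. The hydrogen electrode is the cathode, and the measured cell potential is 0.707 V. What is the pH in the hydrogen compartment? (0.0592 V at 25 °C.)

E°_cell = 0.74 V and n = 6.
log Q = n(E° − E)/0.0592 = 6×(0.74 − 0.707)/0.0592 = 3.345.
With Q = [Cr³⁺]^2·P(H₂)^3 / [H⁺]^6, solving for [H⁺] gives log[H⁺] = -0.935, so pH = 0.94.

pH = 0.94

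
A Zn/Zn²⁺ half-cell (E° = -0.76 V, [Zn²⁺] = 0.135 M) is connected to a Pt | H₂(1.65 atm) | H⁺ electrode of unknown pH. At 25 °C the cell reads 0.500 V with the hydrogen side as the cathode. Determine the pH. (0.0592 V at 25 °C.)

E°_cell = 0.76 V and n = 2.
log Q = n(E° − E)/0.0592 = 2×(0.76 − 0.500)/0.0592 = 8.784.
With Q = [Zn²⁺]·P(H₂) / [H⁺]^2, solving for [H⁺] gives log[H⁺] = -4.718, so pH = 4.72.

pH = 4.72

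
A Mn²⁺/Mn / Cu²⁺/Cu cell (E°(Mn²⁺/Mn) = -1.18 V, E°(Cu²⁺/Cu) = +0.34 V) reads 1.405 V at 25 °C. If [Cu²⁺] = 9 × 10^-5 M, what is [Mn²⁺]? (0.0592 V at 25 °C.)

From the Nernst equation, log Q = n(E° − E)/0.0592 = 2(1.52 − 1.405)/0.0592 = 3.885, so Q = 7680.
With Q = [Mn²⁺]/[Cu²⁺] and the known concentrations, [Mn²⁺] in the numerator gives [Mn²⁺] = 0.69 M.

0.69 M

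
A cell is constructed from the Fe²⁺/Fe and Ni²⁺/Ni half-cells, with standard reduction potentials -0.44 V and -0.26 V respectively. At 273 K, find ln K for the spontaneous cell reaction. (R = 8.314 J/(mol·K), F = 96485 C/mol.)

E°_cell = -0.26 − (-0.44) = 0.18 V, with n = 2 electrons transferred.
At equilibrium E = 0, so the Nernst equation gives ln K = nFE°/RT = (2)(96485)(0.18)/((8.314)(273)) = 15.30.

ln K = 15.3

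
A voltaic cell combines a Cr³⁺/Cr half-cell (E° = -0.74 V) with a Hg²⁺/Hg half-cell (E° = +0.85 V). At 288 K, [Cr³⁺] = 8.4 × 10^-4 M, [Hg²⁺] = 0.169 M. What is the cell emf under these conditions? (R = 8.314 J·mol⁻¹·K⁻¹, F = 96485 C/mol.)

1.63 V

The Hg²⁺/Hg couple has the higher reduction potential and acts as the cathode, so E°_cell = +0.85 − (-0.74) = 1.59 V.
Balancing electrons gives n = 6; the reaction quotient is Q = [Cr³⁺]^2/[Hg²⁺]^3 = 1.46 × 10^-4.
E = E° − (RT/nF) ln Q = 1.59 − (8.314×288)/(6×96485) × (-8.831) = 1.590 + 0.037 = 1.627 V.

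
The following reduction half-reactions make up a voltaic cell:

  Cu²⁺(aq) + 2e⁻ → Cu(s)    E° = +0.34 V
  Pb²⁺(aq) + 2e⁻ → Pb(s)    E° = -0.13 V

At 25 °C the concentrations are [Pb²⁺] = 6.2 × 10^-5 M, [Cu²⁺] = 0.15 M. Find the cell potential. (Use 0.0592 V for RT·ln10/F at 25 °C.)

The Cu²⁺/Cu couple has the higher reduction potential and acts as the cathode, so E°_cell = +0.34 − (-0.13) = 0.47 V.
Balancing electrons gives n = 2; the reaction quotient is Q = [Pb²⁺]/[Cu²⁺] = 4.13 × 10^-4.
At 25 °C, E = E° − (0.0592/n) log Q = 0.47 − (0.0592/2)(-3.384) = 0.470 + 0.100 = 0.570 V.

0.570 V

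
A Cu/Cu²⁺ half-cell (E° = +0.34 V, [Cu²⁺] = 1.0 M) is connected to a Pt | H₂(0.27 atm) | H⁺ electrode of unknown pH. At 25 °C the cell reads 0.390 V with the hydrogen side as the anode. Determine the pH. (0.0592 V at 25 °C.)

E°_cell = 0.34 V and n = 2.
log Q = n(E° − E)/0.0592 = 2×(0.34 − 0.390)/0.0592 = -1.689.
With Q = [H⁺]^2 / ([Cu²⁺]·P(H₂)), solving for [H⁺] gives log[H⁺] = -1.129, so pH = 1.13.

pH = 1.13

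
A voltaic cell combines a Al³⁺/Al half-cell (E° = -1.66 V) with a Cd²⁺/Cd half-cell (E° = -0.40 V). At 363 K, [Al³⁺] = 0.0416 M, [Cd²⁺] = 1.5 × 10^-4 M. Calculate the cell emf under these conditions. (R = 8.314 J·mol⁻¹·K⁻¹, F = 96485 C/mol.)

The Cd²⁺/Cd couple has the higher reduction potential and acts as the cathode, so E°_cell = -0.40 − (-1.66) = 1.26 V.
Balancing electrons gives n = 6; the reaction quotient is Q = [Al³⁺]^2/[Cd²⁺]^3 = 5.13 × 10^8.
E = E° − (RT/nF) ln Q = 1.26 − (8.314×363)/(6×96485) × (20.055) = 1.260 − 0.105 = 1.155 V.

1.16 V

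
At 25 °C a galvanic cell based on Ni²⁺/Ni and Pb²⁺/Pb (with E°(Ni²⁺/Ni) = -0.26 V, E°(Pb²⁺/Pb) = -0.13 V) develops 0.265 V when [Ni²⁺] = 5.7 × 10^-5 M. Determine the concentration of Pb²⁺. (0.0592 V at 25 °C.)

From the Nernst equation, log Q = n(E° − E)/0.0592 = 2(0.13 − 0.265)/0.0592 = -4.561, so Q = 2.75 × 10^-5.
With Q = [Ni²⁺]/[Pb²⁺] and the known concentrations, [Pb²⁺] in the denominator gives [Pb²⁺] = 2.1 M.

2.1 M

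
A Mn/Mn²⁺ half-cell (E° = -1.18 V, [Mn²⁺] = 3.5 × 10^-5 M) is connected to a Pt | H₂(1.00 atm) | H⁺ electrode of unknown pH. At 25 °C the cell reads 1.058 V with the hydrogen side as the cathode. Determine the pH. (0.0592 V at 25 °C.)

E°_cell = 1.18 V and n = 2.
log Q = n(E° − E)/0.0592 = 2×(1.18 − 1.058)/0.0592 = 4.122.
With Q = [Mn²⁺]·P(H₂) / [H⁺]^2, solving for [H⁺] gives log[H⁺] = -4.289, so pH = 4.29.

pH = 4.29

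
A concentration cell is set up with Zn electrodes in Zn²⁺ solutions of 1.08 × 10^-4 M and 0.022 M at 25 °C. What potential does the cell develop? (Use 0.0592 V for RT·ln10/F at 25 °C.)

Both half-cells are Zn²⁺/Zn, so E°_cell = 0. The concentrated side is the cathode; the cell reaction moves Zn²⁺ from high to low concentration with n = 2.
Q = [Zn²⁺]_dilute/[Zn²⁺]_conc = 1.08 × 10^-4/0.022 = 0.00491.
E = 0 − (0.0592/2) log Q = −(0.0592/2)(-2.309) = 0.0683 V.

0.068 V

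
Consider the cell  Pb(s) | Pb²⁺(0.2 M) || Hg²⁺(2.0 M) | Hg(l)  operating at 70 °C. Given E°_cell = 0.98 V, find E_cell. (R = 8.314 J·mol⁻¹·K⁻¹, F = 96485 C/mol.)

Balancing electrons gives n = 2; the reaction quotient is Q = [Pb²⁺]/[Hg²⁺] = 0.100.
E = E° − (RT/nF) ln Q = 0.98 − (8.314×343)/(2×96485) × (-2.303) = 0.980 + 0.034 = 1.014 V.

1.01 V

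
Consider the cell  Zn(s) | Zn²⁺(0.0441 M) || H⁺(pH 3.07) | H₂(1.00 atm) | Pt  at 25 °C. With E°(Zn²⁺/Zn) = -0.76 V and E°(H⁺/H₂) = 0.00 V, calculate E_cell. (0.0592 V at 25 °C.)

The hydrogen couple is the cathode, so E°_cell = 0.76 V; n = 2.
[H⁺] = 10^(−3.07) = 8.5 × 10^-4 M, and Q = [Zn²⁺]·P(H₂) / [H⁺]^2 = 6.09 × 10^4.
E = E° − (0.0592/2) log Q = 0.76 − (0.0592/2)(4.784) = 0.618 V.

0.62 V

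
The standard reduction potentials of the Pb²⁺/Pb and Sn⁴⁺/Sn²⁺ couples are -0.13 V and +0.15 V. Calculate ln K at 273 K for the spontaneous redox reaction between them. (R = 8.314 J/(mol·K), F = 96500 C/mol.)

E°_cell = +0.15 − (-0.13) = 0.28 V, with n = 2 electrons transferred.
At equilibrium E = 0, so the Nernst equation gives ln K = nFE°/RT = (2)(96500)(0.28)/((8.314)(273)) = 23.81.

ln K = 23.8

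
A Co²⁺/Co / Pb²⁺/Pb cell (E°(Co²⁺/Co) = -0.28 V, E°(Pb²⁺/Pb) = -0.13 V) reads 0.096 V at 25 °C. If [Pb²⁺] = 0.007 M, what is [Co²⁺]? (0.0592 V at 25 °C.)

0.47 M

From the Nernst equation, log Q = n(E° − E)/0.0592 = 2(0.15 − 0.096)/0.0592 = 1.824, so Q = 66.7.
With Q = [Co²⁺]/[Pb²⁺] and the known concentrations, [Co²⁺] in the numerator gives [Co²⁺] = 0.47 M.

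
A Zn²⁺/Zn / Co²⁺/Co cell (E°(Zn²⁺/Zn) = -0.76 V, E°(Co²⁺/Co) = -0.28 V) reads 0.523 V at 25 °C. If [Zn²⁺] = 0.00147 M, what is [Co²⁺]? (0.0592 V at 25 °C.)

0.042 M

From the Nernst equation, log Q = n(E° − E)/0.0592 = 2(0.48 − 0.523)/0.0592 = -1.453, so Q = 0.0353.
With Q = [Zn²⁺]/[Co²⁺] and the known concentrations, [Co²⁺] in the denominator gives [Co²⁺] = 0.042 M.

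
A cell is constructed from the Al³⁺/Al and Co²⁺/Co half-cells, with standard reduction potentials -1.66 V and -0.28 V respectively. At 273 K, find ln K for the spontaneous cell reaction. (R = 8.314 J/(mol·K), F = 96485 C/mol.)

ln K = 352.0

E°_cell = -0.28 − (-1.66) = 1.38 V, with n = 6 electrons transferred.
At equilibrium E = 0, so the Nernst equation gives ln K = nFE°/RT = (6)(96485)(1.38)/((8.314)(273)) = 351.98.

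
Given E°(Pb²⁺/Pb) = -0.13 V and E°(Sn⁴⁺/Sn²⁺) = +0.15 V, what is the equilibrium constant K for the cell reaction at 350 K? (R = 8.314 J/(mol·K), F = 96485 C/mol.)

1.2 × 10^8

E°_cell = +0.15 − (-0.13) = 0.28 V, with n = 2 electrons transferred.
At equilibrium E = 0, so the Nernst equation gives ln K = nFE°/RT = (2)(96485)(0.28)/((8.314)(350)) = 18.57.
K = e^18.57 = 1.2 × 10^8.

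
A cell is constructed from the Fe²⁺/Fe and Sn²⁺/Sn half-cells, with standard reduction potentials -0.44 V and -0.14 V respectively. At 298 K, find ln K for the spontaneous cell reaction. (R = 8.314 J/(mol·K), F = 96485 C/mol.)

ln K = 23.4

E°_cell = -0.14 − (-0.44) = 0.30 V, with n = 2 electrons transferred.
At equilibrium E = 0, so the Nernst equation gives ln K = nFE°/RT = (2)(96485)(0.30)/((8.314)(298)) = 23.37.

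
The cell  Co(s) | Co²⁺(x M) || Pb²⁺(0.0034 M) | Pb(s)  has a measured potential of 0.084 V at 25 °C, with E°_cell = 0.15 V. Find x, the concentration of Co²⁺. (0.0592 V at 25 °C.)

0.58 M

From the Nernst equation, log Q = n(E° − E)/0.0592 = 2(0.15 − 0.084)/0.0592 = 2.230, so Q = 170.
With Q = [Co²⁺]/[Pb²⁺] and the known concentrations, [Co²⁺] in the numerator gives [Co²⁺] = 0.58 M.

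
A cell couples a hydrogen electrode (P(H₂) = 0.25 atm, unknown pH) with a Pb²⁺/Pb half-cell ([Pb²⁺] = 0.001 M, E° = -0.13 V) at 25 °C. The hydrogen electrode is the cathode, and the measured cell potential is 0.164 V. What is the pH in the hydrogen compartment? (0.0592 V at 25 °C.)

E°_cell = 0.13 V and n = 2.
log Q = n(E° − E)/0.0592 = 2×(0.13 − 0.164)/0.0592 = -1.149.
With Q = [Pb²⁺]·P(H₂) / [H⁺]^2, solving for [H⁺] gives log[H⁺] = -1.227, so pH = 1.23.

pH = 1.23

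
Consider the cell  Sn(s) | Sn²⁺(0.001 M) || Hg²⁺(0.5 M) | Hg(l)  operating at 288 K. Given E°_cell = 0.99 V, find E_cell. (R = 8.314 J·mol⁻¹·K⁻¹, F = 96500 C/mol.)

Balancing electrons gives n = 2; the reaction quotient is Q = [Sn²⁺]/[Hg²⁺] = 0.00200.
E = E° − (RT/nF) ln Q = 0.99 − (8.314×288)/(2×96500) × (-6.215) = 0.990 + 0.077 = 1.067 V.

1.07 V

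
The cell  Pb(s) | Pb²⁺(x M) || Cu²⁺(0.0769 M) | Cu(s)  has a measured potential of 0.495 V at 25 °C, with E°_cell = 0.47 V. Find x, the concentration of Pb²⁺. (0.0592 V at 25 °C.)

0.011 M

From the Nernst equation, log Q = n(E° − E)/0.0592 = 2(0.47 − 0.495)/0.0592 = -0.845, so Q = 0.143.
With Q = [Pb²⁺]/[Cu²⁺] and the known concentrations, [Pb²⁺] in the numerator gives [Pb²⁺] = 0.011 M.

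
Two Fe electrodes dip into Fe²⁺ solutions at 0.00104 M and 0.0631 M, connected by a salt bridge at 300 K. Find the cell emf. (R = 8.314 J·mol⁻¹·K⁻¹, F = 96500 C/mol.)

Both half-cells are Fe²⁺/Fe, so E°_cell = 0. The concentrated side is the cathode; the cell reaction moves Fe²⁺ from high to low concentration with n = 2.
Q = [Fe²⁺]_dilute/[Fe²⁺]_conc = 0.00104/0.0631 = 0.0165.
E = 0 − (RT/nF) ln Q = −((8.314×300)/(2×96500))(-4.106) = 0.0531 V.

0.053 V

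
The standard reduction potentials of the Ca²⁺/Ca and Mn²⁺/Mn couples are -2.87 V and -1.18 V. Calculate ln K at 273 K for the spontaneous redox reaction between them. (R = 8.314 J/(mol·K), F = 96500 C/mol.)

ln K = 143.7

E°_cell = -1.18 − (-2.87) = 1.69 V, with n = 2 electrons transferred.
At equilibrium E = 0, so the Nernst equation gives ln K = nFE°/RT = (2)(96500)(1.69)/((8.314)(273)) = 143.70.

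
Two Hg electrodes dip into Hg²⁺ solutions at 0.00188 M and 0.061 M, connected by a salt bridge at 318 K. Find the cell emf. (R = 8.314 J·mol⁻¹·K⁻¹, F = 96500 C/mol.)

0.048 V

Both half-cells are Hg²⁺/Hg, so E°_cell = 0. The concentrated side is the cathode; the cell reaction moves Hg²⁺ from high to low concentration with n = 2.
Q = [Hg²⁺]_dilute/[Hg²⁺]_conc = 0.00188/0.061 = 0.0308.
E = 0 − (RT/nF) ln Q = −((8.314×318)/(2×96500))(-3.480) = 0.0477 V.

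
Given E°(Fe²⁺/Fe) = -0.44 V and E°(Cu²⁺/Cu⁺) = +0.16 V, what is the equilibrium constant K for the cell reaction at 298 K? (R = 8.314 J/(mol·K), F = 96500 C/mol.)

2 × 10^20

E°_cell = +0.16 − (-0.44) = 0.60 V, with n = 2 electrons transferred.
At equilibrium E = 0, so the Nernst equation gives ln K = nFE°/RT = (2)(96500)(0.60)/((8.314)(298)) = 46.74.
K = e^46.74 = 2 × 10^20.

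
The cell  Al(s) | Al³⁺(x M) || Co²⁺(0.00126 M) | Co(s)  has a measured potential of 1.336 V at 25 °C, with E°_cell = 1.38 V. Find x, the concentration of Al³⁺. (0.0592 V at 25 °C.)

From the Nernst equation, log Q = n(E° − E)/0.0592 = 6(1.38 − 1.336)/0.0592 = 4.459, so Q = 2.88 × 10^4.
With Q = [Al³⁺]^2/[Co²⁺]^3 and the known concentrations, [Al³⁺]^2 in the numerator gives [Al³⁺] = 0.0076 M.

0.0076 M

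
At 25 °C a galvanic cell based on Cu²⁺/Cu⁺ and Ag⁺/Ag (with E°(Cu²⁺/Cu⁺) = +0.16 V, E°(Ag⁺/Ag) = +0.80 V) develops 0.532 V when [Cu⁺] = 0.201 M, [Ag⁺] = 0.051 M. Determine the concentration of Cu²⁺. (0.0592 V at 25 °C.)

From the Nernst equation, log Q = n(E° − E)/0.0592 = 1(0.64 − 0.532)/0.0592 = 1.824, so Q = 66.7.
With Q = [Cu²⁺]/([Cu⁺]·[Ag⁺]) and the known concentrations, [Cu²⁺] in the numerator gives [Cu²⁺] = 0.68 M.

0.68 M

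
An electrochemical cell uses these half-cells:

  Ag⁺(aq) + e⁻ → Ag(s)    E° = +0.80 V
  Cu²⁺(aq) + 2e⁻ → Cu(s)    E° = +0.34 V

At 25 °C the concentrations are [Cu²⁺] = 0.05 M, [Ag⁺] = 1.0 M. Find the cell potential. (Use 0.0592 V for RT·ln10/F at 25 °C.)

0.499 V

The Ag⁺/Ag couple has the higher reduction potential and acts as the cathode, so E°_cell = +0.80 − (+0.34) = 0.46 V.
Balancing electrons gives n = 2; the reaction quotient is Q = [Cu²⁺]/[Ag⁺]^2 = 0.0500.
At 25 °C, E = E° − (0.0592/n) log Q = 0.46 − (0.0592/2)(-1.301) = 0.460 + 0.039 = 0.499 V.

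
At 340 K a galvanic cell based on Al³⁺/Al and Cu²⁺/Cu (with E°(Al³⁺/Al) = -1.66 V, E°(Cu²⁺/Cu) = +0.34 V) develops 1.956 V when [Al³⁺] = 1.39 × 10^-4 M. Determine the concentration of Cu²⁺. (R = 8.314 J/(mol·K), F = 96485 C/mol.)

From the Nernst equation, ln Q = nF(E° − E)/RT = 6×96485×(2.00 − 1.956)/(8.314×340) = 9.011, so Q = 8190.
With Q = [Al³⁺]^2/[Cu²⁺]^3 and the known concentrations, [Cu²⁺]^3 in the denominator gives [Cu²⁺] = 1.3 × 10^-4 M.

1.3 × 10^-4 M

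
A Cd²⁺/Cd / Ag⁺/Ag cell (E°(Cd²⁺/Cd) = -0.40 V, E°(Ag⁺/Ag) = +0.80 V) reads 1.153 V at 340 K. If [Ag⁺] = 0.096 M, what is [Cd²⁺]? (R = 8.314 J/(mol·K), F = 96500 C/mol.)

0.23 M

From the Nernst equation, ln Q = nF(E° − E)/RT = 2×96500×(1.20 − 1.153)/(8.314×340) = 3.209, so Q = 24.8.
With Q = [Cd²⁺]/[Ag⁺]^2 and the known concentrations, [Cd²⁺] in the numerator gives [Cd²⁺] = 0.23 M.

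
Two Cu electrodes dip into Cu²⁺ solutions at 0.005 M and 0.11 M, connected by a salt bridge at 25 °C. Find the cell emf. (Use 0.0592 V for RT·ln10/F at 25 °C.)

Both half-cells are Cu²⁺/Cu, so E°_cell = 0. The concentrated side is the cathode; the cell reaction moves Cu²⁺ from high to low concentration with n = 2.
Q = [Cu²⁺]_dilute/[Cu²⁺]_conc = 0.005/0.11 = 0.0455.
E = 0 − (0.0592/2) log Q = −(0.0592/2)(-1.342) = 0.0397 V.

0.040 V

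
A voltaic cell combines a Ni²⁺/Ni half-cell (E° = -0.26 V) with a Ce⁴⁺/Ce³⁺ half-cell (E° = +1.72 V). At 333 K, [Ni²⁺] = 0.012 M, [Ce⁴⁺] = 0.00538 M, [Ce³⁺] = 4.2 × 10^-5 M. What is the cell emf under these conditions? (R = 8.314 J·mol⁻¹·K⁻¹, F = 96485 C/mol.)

2.18 V

The Ce⁴⁺/Ce³⁺ couple has the higher reduction potential and acts as the cathode, so E°_cell = +1.72 − (-0.26) = 1.98 V.
Balancing electrons gives n = 2; the reaction quotient is Q = [Ni²⁺]·[Ce³⁺]^2/[Ce⁴⁺]^2 = 7.31 × 10^-7.
E = E° − (RT/nF) ln Q = 1.98 − (8.314×333)/(2×96485) × (-14.128) = 1.980 + 0.203 = 2.183 V.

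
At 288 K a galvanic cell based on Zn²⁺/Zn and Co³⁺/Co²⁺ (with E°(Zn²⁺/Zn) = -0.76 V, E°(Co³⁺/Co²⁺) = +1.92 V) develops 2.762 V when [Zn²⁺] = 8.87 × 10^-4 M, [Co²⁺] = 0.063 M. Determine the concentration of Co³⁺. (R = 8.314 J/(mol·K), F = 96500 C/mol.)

0.051 M

From the Nernst equation, ln Q = nF(E° − E)/RT = 2×96500×(2.68 − 2.762)/(8.314×288) = -6.610, so Q = 0.00135.
With Q = [Zn²⁺]·[Co²⁺]^2/[Co³⁺]^2 and the known concentrations, [Co³⁺]^2 in the denominator gives [Co³⁺] = 0.051 M.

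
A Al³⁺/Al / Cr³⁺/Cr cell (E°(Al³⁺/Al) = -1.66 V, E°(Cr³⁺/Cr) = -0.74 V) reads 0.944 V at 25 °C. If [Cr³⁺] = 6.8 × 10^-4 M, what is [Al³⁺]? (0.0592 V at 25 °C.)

From the Nernst equation, log Q = n(E° − E)/0.0592 = 3(0.92 − 0.944)/0.0592 = -1.216, so Q = 0.0608.
With Q = [Al³⁺]/[Cr³⁺] and the known concentrations, [Al³⁺] in the numerator gives [Al³⁺] = 4.1 × 10^-5 M.

4.1 × 10^-5 M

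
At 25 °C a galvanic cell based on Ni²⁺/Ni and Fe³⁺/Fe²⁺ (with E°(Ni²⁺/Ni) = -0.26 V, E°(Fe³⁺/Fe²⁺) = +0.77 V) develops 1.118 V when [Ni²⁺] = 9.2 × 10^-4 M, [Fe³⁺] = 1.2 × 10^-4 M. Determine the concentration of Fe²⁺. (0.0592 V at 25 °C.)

1.3 × 10^-4 M

From the Nernst equation, log Q = n(E° − E)/0.0592 = 2(1.03 − 1.118)/0.0592 = -2.973, so Q = 0.00106.
With Q = [Ni²⁺]·[Fe²⁺]^2/[Fe³⁺]^2 and the known concentrations, [Fe²⁺]^2 in the numerator gives [Fe²⁺] = 1.3 × 10^-4 M.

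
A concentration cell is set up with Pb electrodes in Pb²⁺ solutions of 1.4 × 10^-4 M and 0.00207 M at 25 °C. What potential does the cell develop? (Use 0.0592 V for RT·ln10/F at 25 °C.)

Both half-cells are Pb²⁺/Pb, so E°_cell = 0. The concentrated side is the cathode; the cell reaction moves Pb²⁺ from high to low concentration with n = 2.
Q = [Pb²⁺]_dilute/[Pb²⁺]_conc = 1.4 × 10^-4/0.00207 = 0.0676.
E = 0 − (0.0592/2) log Q = −(0.0592/2)(-1.170) = 0.0346 V.

0.035 V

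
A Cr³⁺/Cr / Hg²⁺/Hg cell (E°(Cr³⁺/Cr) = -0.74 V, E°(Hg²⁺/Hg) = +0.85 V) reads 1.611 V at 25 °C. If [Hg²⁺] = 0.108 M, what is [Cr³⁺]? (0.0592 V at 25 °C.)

0.0031 M

From the Nernst equation, log Q = n(E° − E)/0.0592 = 6(1.59 − 1.611)/0.0592 = -2.128, so Q = 0.00744.
With Q = [Cr³⁺]^2/[Hg²⁺]^3 and the known concentrations, [Cr³⁺]^2 in the numerator gives [Cr³⁺] = 0.0031 M.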